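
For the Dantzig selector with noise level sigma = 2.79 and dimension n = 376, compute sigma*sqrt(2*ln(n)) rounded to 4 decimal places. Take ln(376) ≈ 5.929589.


ln(376) ≈ 5.929589.
2*ln(n) ≈ 11.859178.
sqrt(2*ln(n)) ≈ sqrt(11.859178) ≈ 3.443716.
threshold ≈ 2.79*3.443716 = 9.60796764 ≈ 9.6080.

9.6080


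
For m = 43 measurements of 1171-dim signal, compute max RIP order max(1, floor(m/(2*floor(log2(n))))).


floor(log2(1171)) = 10.
2*10 = 20.
m/(2*floor(log2(n))) = 43/20 ≈ 2.15.
floor = 2.
k = max(1, 2) = 2.

2


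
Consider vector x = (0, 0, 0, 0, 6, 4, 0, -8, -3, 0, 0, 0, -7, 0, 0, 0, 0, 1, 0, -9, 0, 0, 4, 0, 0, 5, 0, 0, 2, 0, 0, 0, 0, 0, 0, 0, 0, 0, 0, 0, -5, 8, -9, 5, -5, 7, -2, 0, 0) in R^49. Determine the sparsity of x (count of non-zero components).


Non-zero positions: [4, 5, 7, 8, 12, 17, 19, 22, 25, 28, 40, 41, 42, 43, 44, 45, 46].
Sparsity = 17.

17


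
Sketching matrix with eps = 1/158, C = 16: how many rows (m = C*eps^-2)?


1/eps = 158.
(1/eps)^2 = 24964.
m = 16*24964 = 399424.

399424


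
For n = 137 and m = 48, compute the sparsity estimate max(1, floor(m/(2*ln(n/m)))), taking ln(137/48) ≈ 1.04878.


n/m = 137/48.
ln(n/m) ≈ 1.04878.
2*ln(n/m) ≈ 2.09756.
m/(2*ln(n/m)) ≈ 48/2.09756 ≈ 22.8837.
floor = 22.
k_max = max(1, 22) = 22.

22


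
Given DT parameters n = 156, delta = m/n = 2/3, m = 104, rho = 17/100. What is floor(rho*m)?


m = 2/3*156 = 104.
rho = 17/100.
rho*m = 17/100*104 = 17.68.
k = floor(17.68) = 17.

17


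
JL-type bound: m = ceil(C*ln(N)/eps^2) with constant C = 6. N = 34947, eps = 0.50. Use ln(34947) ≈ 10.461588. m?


ln(34947) ≈ 10.461588.
eps^2 = 0.50^2 = 0.25.
C*ln(N)/eps^2 ≈ 6*10.461588/0.25 ≈ 251.0781.
m = ceil(251.0781) = 252.

252


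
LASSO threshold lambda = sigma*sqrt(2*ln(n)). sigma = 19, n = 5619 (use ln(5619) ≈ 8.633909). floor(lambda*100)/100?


ln(5619) ≈ 8.633909.
2*ln(n) ≈ 17.267818.
sqrt(2*ln(n)) ≈ sqrt(17.267818) ≈ 4.155456.
lambda ≈ 19*4.155456 = 78.953664.
floor(lambda*100)/100 = 78.95.

78.95


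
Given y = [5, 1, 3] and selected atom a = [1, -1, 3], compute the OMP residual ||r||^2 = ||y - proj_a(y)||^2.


a^T a = 11.
a^T y = 13.
coeff = 13/11 = 13/11.
||r||^2 = 216/11.

216/11


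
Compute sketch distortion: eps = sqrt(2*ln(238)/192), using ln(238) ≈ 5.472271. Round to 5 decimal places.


ln(238) ≈ 5.472271.
2*ln(N)/m ≈ 2*5.472271/192 ≈ 0.05700282.
eps = sqrt(0.05700282) ≈ 0.2387526 ≈ 0.23875.

0.23875


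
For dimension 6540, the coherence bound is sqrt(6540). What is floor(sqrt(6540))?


80^2 = 6400 <= 6540 < 6561 = 81^2, so 80 <= sqrt(6540) < 81.
floor(sqrt(6540)) = 80.

80


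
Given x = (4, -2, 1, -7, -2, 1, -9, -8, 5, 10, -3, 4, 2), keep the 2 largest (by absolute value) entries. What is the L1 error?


Sorted |x_i| descending: [10, 9, 8, 7, 5, 4, 4, 3, 2, 2, 2, 1, 1]
Keep top 2: [10, 9]
Tail entries: [8, 7, 5, 4, 4, 3, 2, 2, 2, 1, 1]
L1 error = sum of tail = 39.

39


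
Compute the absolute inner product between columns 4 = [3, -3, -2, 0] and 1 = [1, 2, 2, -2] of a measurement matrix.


Inner product: 3*1 + -3*2 + -2*2 + 0*-2
Products: [3, -6, -4, 0]
Sum = -7.
|dot| = 7.

7


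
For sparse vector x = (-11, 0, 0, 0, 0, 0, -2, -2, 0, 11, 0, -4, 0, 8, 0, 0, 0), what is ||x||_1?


Non-zero entries: [(0, -11), (6, -2), (7, -2), (9, 11), (11, -4), (13, 8)]
Absolute values: [11, 2, 2, 11, 4, 8]
||x||_1 = sum = 38.

38


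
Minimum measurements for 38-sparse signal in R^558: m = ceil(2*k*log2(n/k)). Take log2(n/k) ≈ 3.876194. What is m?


log2(n/k) = log2(558/38) ≈ 3.876194.
2*k*log2(n/k) ≈ 2*38*3.876194 = 294.590744.
m = ceil(294.590744) = 295.

295


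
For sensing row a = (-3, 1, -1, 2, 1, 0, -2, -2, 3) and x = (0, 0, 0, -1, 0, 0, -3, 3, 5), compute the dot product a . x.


Non-zero terms: ['2*-1', '-2*-3', '-2*3', '3*5']
Products: [-2, 6, -6, 15]
y = sum = 13.

13


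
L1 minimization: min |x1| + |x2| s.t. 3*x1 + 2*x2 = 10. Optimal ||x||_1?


Axis intercepts:
  x1 = 10/3, x2 = 0: L1 = 10/3
  x1 = 0, x2 = 5: L1 = 5
x* = (10/3, 0)
||x*||_1 = 10/3.

10/3


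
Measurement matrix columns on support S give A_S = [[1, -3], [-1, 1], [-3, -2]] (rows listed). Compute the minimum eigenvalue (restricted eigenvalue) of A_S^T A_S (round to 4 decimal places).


A_S^T A_S = [[11, 2], [2, 14]].
trace = 25.
det = 150.
disc = trace^2 - 4*det = 625 - 4*150 = 25.
sqrt(25) = 5.
lam_min = (25 - 5)/2 = 10 = 10.0000.

10.0000


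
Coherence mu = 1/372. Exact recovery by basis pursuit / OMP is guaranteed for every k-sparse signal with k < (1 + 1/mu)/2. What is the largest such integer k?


1/mu = 372.
1 + 1/mu = 373.
(1 + 1/mu)/2 = 186.5 is not an integer, so k_max = floor(186.5) = 186.

186


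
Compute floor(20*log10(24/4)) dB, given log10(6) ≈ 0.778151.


||x||/||e|| = 24/4 = 6.
log10(6) ≈ 0.778151.
20*log10(||x||/||e||) ≈ 20*0.778151 = 15.56302.
floor(15.56302) = 15.

15


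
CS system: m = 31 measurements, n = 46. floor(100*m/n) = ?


100*m/n = 100*31/46 ≈ 67.3913.
floor = 67.

67


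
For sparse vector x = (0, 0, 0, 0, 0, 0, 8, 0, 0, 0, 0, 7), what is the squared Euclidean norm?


Non-zero entries: [(6, 8), (11, 7)]
Squares: [64, 49]
||x||_2^2 = sum = 113.

113


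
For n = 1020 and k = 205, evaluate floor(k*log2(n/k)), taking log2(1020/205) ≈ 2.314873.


log2(n/k) = log2(1020/205) ≈ 2.314873.
k*log2(n/k) ≈ 205*2.314873 = 474.548965.
floor(474.548965) = 474.

474


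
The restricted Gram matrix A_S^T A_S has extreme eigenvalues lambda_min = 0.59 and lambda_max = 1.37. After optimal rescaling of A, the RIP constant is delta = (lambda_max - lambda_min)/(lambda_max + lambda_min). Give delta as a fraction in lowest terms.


lambda_max - lambda_min = 1.37 - 0.59 = 0.78.
lambda_max + lambda_min = 1.37 + 0.59 = 1.96.
delta = 0.78/1.96 = 78/196 = 39/98.

39/98


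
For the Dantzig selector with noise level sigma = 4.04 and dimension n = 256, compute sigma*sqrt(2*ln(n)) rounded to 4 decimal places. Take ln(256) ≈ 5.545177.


ln(256) ≈ 5.545177.
2*ln(n) ≈ 11.090354.
sqrt(2*ln(n)) ≈ sqrt(11.090354) ≈ 3.330218.
threshold ≈ 4.04*3.330218 = 13.45408072 ≈ 13.4541.

13.4541


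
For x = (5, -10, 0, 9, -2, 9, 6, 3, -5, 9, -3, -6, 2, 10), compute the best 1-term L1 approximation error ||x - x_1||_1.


Sorted |x_i| descending: [10, 10, 9, 9, 9, 6, 6, 5, 5, 3, 3, 2, 2, 0]
Keep top 1: [10]
Tail entries: [10, 9, 9, 9, 6, 6, 5, 5, 3, 3, 2, 2, 0]
L1 error = sum of tail = 69.

69


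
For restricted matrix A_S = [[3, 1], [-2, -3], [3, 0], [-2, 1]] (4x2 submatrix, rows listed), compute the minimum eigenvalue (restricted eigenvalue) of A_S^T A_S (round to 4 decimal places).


A_S^T A_S = [[26, 7], [7, 11]].
trace = 37.
det = 237.
disc = trace^2 - 4*det = 1369 - 4*237 = 421.
sqrt(421) ≈ 20.518285.
lam_min = (37 - sqrt(421))/2 ≈ (37 - 20.518285)/2 = 8.2408575 ≈ 8.2409.

8.2409


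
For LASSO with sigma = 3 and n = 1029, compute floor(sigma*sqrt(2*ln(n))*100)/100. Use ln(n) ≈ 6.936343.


ln(1029) ≈ 6.936343.
2*ln(n) ≈ 13.872686.
sqrt(2*ln(n)) ≈ sqrt(13.872686) ≈ 3.724605.
lambda ≈ 3*3.724605 = 11.173815.
floor(lambda*100)/100 = 11.17.

11.17


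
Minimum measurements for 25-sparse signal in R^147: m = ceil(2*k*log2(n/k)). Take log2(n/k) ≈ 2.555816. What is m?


log2(n/k) = log2(147/25) ≈ 2.555816.
2*k*log2(n/k) ≈ 2*25*2.555816 = 127.7908.
m = ceil(127.7908) = 128.

128


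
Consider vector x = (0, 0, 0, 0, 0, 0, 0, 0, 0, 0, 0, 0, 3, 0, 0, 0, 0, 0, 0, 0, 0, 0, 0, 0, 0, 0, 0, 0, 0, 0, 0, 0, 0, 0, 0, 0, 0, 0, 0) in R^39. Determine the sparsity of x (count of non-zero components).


Non-zero positions: [12].
Sparsity = 1.

1


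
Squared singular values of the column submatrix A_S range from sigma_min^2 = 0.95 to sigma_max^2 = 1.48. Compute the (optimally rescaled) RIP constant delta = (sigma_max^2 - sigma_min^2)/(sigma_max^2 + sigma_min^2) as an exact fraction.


lambda_max - lambda_min = 1.48 - 0.95 = 0.53.
lambda_max + lambda_min = 1.48 + 0.95 = 2.43.
delta = 0.53/2.43 = 53/243.

53/243


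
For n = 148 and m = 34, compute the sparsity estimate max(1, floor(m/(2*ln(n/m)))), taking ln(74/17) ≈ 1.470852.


n/m = 148/34 = 74/17.
ln(n/m) ≈ 1.470852.
2*ln(n/m) ≈ 2.941704.
m/(2*ln(n/m)) ≈ 34/2.941704 ≈ 11.5579.
floor = 11.
k_max = max(1, 11) = 11.

11


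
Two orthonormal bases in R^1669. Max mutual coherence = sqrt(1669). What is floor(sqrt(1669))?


40^2 = 1600 <= 1669 < 1681 = 41^2, so 40 <= sqrt(1669) < 41.
floor(sqrt(1669)) = 40.

40


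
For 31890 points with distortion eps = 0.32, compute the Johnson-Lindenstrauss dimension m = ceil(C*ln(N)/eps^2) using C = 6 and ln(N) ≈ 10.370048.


ln(31890) ≈ 10.370048.
eps^2 = 0.32^2 = 0.1024.
C*ln(N)/eps^2 ≈ 6*10.370048/0.1024 ≈ 607.62.
m = ceil(607.62) = 608.

608


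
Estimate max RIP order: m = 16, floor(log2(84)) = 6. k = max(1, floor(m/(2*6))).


floor(log2(84)) = 6.
2*6 = 12.
m/(2*floor(log2(n))) = 16/12 ≈ 1.3333.
floor = 1.
k = max(1, 1) = 1.

1


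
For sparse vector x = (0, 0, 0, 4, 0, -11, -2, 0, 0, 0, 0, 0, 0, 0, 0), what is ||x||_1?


Non-zero entries: [(3, 4), (5, -11), (6, -2)]
Absolute values: [4, 11, 2]
||x||_1 = sum = 17.

17


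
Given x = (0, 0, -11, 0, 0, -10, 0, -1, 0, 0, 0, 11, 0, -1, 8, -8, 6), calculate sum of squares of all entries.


Non-zero entries: [(2, -11), (5, -10), (7, -1), (11, 11), (13, -1), (14, 8), (15, -8), (16, 6)]
Squares: [121, 100, 1, 121, 1, 64, 64, 36]
||x||_2^2 = sum = 508.

508


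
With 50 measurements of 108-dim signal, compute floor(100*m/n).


100*m/n = 100*50/108 ≈ 46.2963.
floor = 46.

46


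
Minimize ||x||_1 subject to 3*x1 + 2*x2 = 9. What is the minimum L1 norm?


Axis intercepts:
  x1 = 3, x2 = 0: L1 = 3
  x1 = 0, x2 = 9/2: L1 = 9/2
x* = (3, 0)
||x*||_1 = 3.

3


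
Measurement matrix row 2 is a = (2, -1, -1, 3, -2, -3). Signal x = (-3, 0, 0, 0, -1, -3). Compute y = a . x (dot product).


Non-zero terms: ['2*-3', '-2*-1', '-3*-3']
Products: [-6, 2, 9]
y = sum = 5.

5


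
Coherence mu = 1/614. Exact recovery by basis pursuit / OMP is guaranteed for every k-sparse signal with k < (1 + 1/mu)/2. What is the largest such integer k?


1/mu = 614.
1 + 1/mu = 615.
(1 + 1/mu)/2 = 307.5 is not an integer, so k_max = floor(307.5) = 307.

307


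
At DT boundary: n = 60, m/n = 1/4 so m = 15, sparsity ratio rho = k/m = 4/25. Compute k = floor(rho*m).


m = 1/4*60 = 15.
rho = 4/25.
rho*m = 4/25*15 = 2.4.
k = floor(2.4) = 2.

2


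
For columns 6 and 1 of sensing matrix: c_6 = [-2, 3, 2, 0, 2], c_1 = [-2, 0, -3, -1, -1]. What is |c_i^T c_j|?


Inner product: -2*-2 + 3*0 + 2*-3 + 0*-1 + 2*-1
Products: [4, 0, -6, 0, -2]
Sum = -4.
|dot| = 4.

4


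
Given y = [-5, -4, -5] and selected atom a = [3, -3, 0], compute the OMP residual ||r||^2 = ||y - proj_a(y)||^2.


a^T a = 18.
a^T y = -3.
coeff = -3/18 = -1/6.
||r||^2 = 131/2.

131/2


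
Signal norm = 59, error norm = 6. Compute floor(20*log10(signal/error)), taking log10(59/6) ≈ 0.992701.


||x||/||e|| = 59/6.
log10(59/6) ≈ 0.992701.
20*log10(||x||/||e||) ≈ 20*0.992701 = 19.85402.
floor(19.85402) = 19.

19


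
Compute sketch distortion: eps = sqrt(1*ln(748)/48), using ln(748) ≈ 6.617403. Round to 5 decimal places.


ln(748) ≈ 6.617403.
1*ln(N)/m ≈ 1*6.617403/48 ≈ 0.13786256.
eps = sqrt(0.13786256) ≈ 0.3712985 ≈ 0.37130.

0.37130


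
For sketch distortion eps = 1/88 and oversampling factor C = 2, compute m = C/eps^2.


1/eps = 88.
(1/eps)^2 = 7744.
m = 2*7744 = 15488.

15488


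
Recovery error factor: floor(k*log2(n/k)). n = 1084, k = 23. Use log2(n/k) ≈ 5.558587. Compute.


log2(n/k) = log2(1084/23) ≈ 5.558587.
k*log2(n/k) ≈ 23*5.558587 = 127.847501.
floor(127.847501) = 127.

127


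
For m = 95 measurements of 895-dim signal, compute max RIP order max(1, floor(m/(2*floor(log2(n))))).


floor(log2(895)) = 9.
2*9 = 18.
m/(2*floor(log2(n))) = 95/18 ≈ 5.2778.
floor = 5.
k = max(1, 5) = 5.

5


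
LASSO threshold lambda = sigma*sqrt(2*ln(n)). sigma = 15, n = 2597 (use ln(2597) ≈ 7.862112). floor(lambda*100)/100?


ln(2597) ≈ 7.862112.
2*ln(n) ≈ 15.724224.
sqrt(2*ln(n)) ≈ sqrt(15.724224) ≈ 3.965378.
lambda ≈ 15*3.965378 = 59.48067.
floor(lambda*100)/100 = 59.48.

59.48


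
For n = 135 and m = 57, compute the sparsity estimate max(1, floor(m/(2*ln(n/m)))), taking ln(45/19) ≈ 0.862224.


n/m = 135/57 = 45/19.
ln(n/m) ≈ 0.862224.
2*ln(n/m) ≈ 1.724448.
m/(2*ln(n/m)) ≈ 57/1.724448 ≈ 33.0541.
floor = 33.
k_max = max(1, 33) = 33.

33


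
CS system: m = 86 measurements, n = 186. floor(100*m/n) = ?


100*m/n = 100*86/186 ≈ 46.2366.
floor = 46.

46


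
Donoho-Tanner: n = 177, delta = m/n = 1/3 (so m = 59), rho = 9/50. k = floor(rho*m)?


m = 1/3*177 = 59.
rho = 9/50.
rho*m = 9/50*59 = 10.62.
k = floor(10.62) = 10.

10


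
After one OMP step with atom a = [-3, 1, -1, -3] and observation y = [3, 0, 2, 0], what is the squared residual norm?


a^T a = 20.
a^T y = -11.
coeff = -11/20 = -11/20.
||r||^2 = 139/20.

139/20


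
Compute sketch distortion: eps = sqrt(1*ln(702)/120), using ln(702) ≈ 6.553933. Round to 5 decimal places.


ln(702) ≈ 6.553933.
1*ln(N)/m ≈ 1*6.553933/120 ≈ 0.05461611.
eps = sqrt(0.05461611) ≈ 0.2337009 ≈ 0.23370.

0.23370


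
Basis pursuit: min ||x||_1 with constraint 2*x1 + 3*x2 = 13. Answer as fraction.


Axis intercepts:
  x1 = 13/2, x2 = 0: L1 = 13/2
  x1 = 0, x2 = 13/3: L1 = 13/3
x* = (0, 13/3)
||x*||_1 = 13/3.

13/3


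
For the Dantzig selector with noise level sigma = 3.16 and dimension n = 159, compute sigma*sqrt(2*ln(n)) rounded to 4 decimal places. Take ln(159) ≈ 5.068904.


ln(159) ≈ 5.068904.
2*ln(n) ≈ 10.137808.
sqrt(2*ln(n)) ≈ sqrt(10.137808) ≈ 3.183992.
threshold ≈ 3.16*3.183992 = 10.06141472 ≈ 10.0614.

10.0614


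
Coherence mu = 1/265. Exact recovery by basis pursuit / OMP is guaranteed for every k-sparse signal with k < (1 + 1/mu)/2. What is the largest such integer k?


1/mu = 265.
1 + 1/mu = 266.
(1 + 1/mu)/2 = 133 is an integer and the inequality is strict, so k_max = 133 - 1 = 132.

132


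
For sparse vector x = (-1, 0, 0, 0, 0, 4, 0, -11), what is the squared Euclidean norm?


Non-zero entries: [(0, -1), (5, 4), (7, -11)]
Squares: [1, 16, 121]
||x||_2^2 = sum = 138.

138


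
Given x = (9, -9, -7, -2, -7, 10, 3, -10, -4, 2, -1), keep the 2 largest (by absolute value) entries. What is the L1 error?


Sorted |x_i| descending: [10, 10, 9, 9, 7, 7, 4, 3, 2, 2, 1]
Keep top 2: [10, 10]
Tail entries: [9, 9, 7, 7, 4, 3, 2, 2, 1]
L1 error = sum of tail = 44.

44


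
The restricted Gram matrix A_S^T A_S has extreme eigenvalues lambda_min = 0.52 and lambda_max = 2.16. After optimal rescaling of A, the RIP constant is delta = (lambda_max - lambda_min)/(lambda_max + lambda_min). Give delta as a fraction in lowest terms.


lambda_max - lambda_min = 2.16 - 0.52 = 1.64.
lambda_max + lambda_min = 2.16 + 0.52 = 2.68.
delta = 1.64/2.68 = 164/268 = 41/67.

41/67


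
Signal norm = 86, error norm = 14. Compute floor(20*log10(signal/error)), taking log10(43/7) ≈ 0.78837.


||x||/||e|| = 86/14 = 43/7.
log10(43/7) ≈ 0.78837.
20*log10(||x||/||e||) ≈ 20*0.78837 = 15.7674.
floor(15.7674) = 15.

15


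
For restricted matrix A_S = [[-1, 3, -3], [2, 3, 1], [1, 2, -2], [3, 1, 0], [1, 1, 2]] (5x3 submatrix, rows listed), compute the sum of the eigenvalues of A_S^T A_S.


Sum of eigenvalues of A_S^T A_S = trace(A_S^T A_S) = sum of squared column norms of A_S.
A_S^T A_S diagonal: [16, 24, 18].
trace = 16 + 24 + 18 = 58.

58


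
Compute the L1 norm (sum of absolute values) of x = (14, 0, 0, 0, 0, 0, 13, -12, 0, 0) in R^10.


Non-zero entries: [(0, 14), (6, 13), (7, -12)]
Absolute values: [14, 13, 12]
||x||_1 = sum = 39.

39


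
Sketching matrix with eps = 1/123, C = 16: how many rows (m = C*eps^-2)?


1/eps = 123.
(1/eps)^2 = 15129.
m = 16*15129 = 242064.

242064


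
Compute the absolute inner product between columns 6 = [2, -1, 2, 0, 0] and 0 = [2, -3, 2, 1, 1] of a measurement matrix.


Inner product: 2*2 + -1*-3 + 2*2 + 0*1 + 0*1
Products: [4, 3, 4, 0, 0]
Sum = 11.
|dot| = 11.

11


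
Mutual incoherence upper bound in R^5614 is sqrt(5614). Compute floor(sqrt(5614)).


74^2 = 5476 <= 5614 < 5625 = 75^2, so 74 <= sqrt(5614) < 75.
floor(sqrt(5614)) = 74.

74


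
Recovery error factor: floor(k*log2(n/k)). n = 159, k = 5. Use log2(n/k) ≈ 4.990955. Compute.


log2(n/k) = log2(159/5) ≈ 4.990955.
k*log2(n/k) ≈ 5*4.990955 = 24.954775.
floor(24.954775) = 24.

24


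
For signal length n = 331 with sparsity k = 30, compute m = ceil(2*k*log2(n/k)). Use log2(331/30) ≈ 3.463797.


log2(n/k) = log2(331/30) ≈ 3.463797.
2*k*log2(n/k) ≈ 2*30*3.463797 = 207.82782.
m = ceil(207.82782) = 208.

208


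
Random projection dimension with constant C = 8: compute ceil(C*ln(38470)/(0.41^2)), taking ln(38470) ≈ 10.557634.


ln(38470) ≈ 10.557634.
eps^2 = 0.41^2 = 0.1681.
C*ln(N)/eps^2 ≈ 8*10.557634/0.1681 ≈ 502.4454.
m = ceil(502.4454) = 503.

503


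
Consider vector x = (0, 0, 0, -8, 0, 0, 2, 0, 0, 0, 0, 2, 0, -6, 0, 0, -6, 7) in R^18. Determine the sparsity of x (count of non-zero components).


Non-zero positions: [3, 6, 11, 13, 16, 17].
Sparsity = 6.

6


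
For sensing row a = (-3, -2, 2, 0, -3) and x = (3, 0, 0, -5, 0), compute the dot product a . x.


Non-zero terms: ['-3*3', '0*-5']
Products: [-9, 0]
y = sum = -9.

-9


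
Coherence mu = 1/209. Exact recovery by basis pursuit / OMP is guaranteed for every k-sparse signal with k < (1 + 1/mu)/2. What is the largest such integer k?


1/mu = 209.
1 + 1/mu = 210.
(1 + 1/mu)/2 = 105 is an integer and the inequality is strict, so k_max = 105 - 1 = 104.

104


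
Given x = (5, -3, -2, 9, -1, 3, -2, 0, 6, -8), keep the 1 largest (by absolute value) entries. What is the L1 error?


Sorted |x_i| descending: [9, 8, 6, 5, 3, 3, 2, 2, 1, 0]
Keep top 1: [9]
Tail entries: [8, 6, 5, 3, 3, 2, 2, 1, 0]
L1 error = sum of tail = 30.

30


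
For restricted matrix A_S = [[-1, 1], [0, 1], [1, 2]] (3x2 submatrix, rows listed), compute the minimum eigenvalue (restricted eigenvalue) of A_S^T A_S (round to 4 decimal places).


A_S^T A_S = [[2, 1], [1, 6]].
trace = 8.
det = 11.
disc = trace^2 - 4*det = 64 - 4*11 = 20.
sqrt(20) ≈ 4.472136.
lam_min = (8 - sqrt(20))/2 ≈ (8 - 4.472136)/2 = 1.763932 ≈ 1.7639.

1.7639


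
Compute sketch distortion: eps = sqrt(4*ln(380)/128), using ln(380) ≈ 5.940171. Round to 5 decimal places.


ln(380) ≈ 5.940171.
4*ln(N)/m ≈ 4*5.940171/128 ≈ 0.18563034.
eps = sqrt(0.18563034) ≈ 0.4308484 ≈ 0.43085.

0.43085


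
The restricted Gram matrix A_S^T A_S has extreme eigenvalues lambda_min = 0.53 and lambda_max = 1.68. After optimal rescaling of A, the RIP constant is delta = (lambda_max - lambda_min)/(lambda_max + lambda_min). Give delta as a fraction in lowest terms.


lambda_max - lambda_min = 1.68 - 0.53 = 1.15.
lambda_max + lambda_min = 1.68 + 0.53 = 2.21.
delta = 1.15/2.21 = 115/221.

115/221


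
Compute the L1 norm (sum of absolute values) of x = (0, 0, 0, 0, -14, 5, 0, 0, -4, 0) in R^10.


Non-zero entries: [(4, -14), (5, 5), (8, -4)]
Absolute values: [14, 5, 4]
||x||_1 = sum = 23.

23


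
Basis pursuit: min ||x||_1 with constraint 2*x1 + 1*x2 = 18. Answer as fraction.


Axis intercepts:
  x1 = 9, x2 = 0: L1 = 9
  x1 = 0, x2 = 18: L1 = 18
x* = (9, 0)
||x*||_1 = 9.

9


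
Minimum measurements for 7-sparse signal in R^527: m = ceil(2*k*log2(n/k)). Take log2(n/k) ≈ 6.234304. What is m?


log2(n/k) = log2(527/7) ≈ 6.234304.
2*k*log2(n/k) ≈ 2*7*6.234304 = 87.280256.
m = ceil(87.280256) = 88.

88


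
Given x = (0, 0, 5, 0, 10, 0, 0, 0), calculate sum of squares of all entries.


Non-zero entries: [(2, 5), (4, 10)]
Squares: [25, 100]
||x||_2^2 = sum = 125.

125


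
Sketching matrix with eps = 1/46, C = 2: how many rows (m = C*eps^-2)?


1/eps = 46.
(1/eps)^2 = 2116.
m = 2*2116 = 4232.

4232


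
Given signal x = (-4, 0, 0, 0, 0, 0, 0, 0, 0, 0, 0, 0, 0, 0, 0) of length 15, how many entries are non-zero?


Non-zero positions: [0].
Sparsity = 1.

1


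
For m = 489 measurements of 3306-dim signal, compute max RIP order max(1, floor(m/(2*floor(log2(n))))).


floor(log2(3306)) = 11.
2*11 = 22.
m/(2*floor(log2(n))) = 489/22 ≈ 22.2273.
floor = 22.
k = max(1, 22) = 22.

22


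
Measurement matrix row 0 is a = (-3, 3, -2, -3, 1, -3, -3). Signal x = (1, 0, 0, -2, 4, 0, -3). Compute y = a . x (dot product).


Non-zero terms: ['-3*1', '-3*-2', '1*4', '-3*-3']
Products: [-3, 6, 4, 9]
y = sum = 16.

16


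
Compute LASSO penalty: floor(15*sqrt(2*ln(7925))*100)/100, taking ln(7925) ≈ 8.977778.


ln(7925) ≈ 8.977778.
2*ln(n) ≈ 17.955556.
sqrt(2*ln(n)) ≈ sqrt(17.955556) ≈ 4.2374.
lambda ≈ 15*4.2374 = 63.561.
floor(lambda*100)/100 = 63.56.

63.56


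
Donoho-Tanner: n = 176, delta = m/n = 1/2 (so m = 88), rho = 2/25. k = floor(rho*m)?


m = 1/2*176 = 88.
rho = 2/25.
rho*m = 2/25*88 = 7.04.
k = floor(7.04) = 7.

7


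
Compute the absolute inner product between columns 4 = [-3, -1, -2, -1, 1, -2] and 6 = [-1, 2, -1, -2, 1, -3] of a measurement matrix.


Inner product: -3*-1 + -1*2 + -2*-1 + -1*-2 + 1*1 + -2*-3
Products: [3, -2, 2, 2, 1, 6]
Sum = 12.
|dot| = 12.

12


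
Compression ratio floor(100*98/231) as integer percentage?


100*m/n = 100*98/231 ≈ 42.4242.
floor = 42.

42


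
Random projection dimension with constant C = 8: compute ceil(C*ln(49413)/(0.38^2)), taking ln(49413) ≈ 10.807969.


ln(49413) ≈ 10.807969.
eps^2 = 0.38^2 = 0.1444.
C*ln(N)/eps^2 ≈ 8*10.807969/0.1444 ≈ 598.7794.
m = ceil(598.7794) = 599.

599


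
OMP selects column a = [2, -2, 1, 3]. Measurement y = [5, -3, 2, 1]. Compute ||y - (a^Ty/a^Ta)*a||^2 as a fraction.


a^T a = 18.
a^T y = 21.
coeff = 21/18 = 7/6.
||r||^2 = 29/2.

29/2


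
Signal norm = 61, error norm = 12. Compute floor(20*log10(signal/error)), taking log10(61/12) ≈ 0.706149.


||x||/||e|| = 61/12.
log10(61/12) ≈ 0.706149.
20*log10(||x||/||e||) ≈ 20*0.706149 = 14.12298.
floor(14.12298) = 14.

14


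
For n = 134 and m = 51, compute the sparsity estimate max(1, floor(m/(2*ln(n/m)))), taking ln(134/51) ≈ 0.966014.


n/m = 134/51.
ln(n/m) ≈ 0.966014.
2*ln(n/m) ≈ 1.932028.
m/(2*ln(n/m)) ≈ 51/1.932028 ≈ 26.3971.
floor = 26.
k_max = max(1, 26) = 26.

26


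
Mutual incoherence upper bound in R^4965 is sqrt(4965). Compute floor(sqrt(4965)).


70^2 = 4900 <= 4965 < 5041 = 71^2, so 70 <= sqrt(4965) < 71.
floor(sqrt(4965)) = 70.

70


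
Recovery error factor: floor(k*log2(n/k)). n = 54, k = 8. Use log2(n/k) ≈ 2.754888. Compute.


log2(n/k) = log2(54/8) ≈ 2.754888.
k*log2(n/k) ≈ 8*2.754888 = 22.039104.
floor(22.039104) = 22.

22


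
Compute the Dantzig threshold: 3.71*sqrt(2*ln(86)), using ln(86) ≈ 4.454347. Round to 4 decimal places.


ln(86) ≈ 4.454347.
2*ln(n) ≈ 8.908694.
sqrt(2*ln(n)) ≈ sqrt(8.908694) ≈ 2.984744.
threshold ≈ 3.71*2.984744 = 11.07340024 ≈ 11.0734.

11.0734


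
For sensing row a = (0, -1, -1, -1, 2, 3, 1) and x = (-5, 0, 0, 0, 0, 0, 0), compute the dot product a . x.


Non-zero terms: ['0*-5']
Products: [0]
y = sum = 0.

0


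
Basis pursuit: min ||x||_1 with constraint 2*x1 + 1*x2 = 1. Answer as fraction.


Axis intercepts:
  x1 = 1/2, x2 = 0: L1 = 1/2
  x1 = 0, x2 = 1: L1 = 1
x* = (1/2, 0)
||x*||_1 = 1/2.

1/2


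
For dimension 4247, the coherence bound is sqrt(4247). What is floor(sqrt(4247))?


65^2 = 4225 <= 4247 < 4356 = 66^2, so 65 <= sqrt(4247) < 66.
floor(sqrt(4247)) = 65.

65


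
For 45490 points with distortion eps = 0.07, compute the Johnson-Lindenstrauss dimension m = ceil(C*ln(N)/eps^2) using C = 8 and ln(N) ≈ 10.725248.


ln(45490) ≈ 10.725248.
eps^2 = 0.07^2 = 0.0049.
C*ln(N)/eps^2 ≈ 8*10.725248/0.0049 ≈ 17510.609.
m = ceil(17510.609) = 17511.

17511


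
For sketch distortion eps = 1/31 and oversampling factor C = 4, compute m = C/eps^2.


1/eps = 31.
(1/eps)^2 = 961.
m = 4*961 = 3844.

3844


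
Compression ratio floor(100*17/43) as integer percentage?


100*m/n = 100*17/43 ≈ 39.5349.
floor = 39.

39


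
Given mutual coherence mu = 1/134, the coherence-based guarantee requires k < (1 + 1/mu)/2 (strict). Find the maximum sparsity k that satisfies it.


1/mu = 134.
1 + 1/mu = 135.
(1 + 1/mu)/2 = 67.5 is not an integer, so k_max = floor(67.5) = 67.

67


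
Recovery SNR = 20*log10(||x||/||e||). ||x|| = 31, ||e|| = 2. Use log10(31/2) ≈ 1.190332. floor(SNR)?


||x||/||e|| = 31/2.
log10(31/2) ≈ 1.190332.
20*log10(||x||/||e||) ≈ 20*1.190332 = 23.80664.
floor(23.80664) = 23.

23


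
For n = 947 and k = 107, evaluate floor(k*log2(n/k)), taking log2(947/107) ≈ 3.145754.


log2(n/k) = log2(947/107) ≈ 3.145754.
k*log2(n/k) ≈ 107*3.145754 = 336.595678.
floor(336.595678) = 336.

336


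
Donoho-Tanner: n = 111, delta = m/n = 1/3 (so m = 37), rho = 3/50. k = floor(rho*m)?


m = 1/3*111 = 37.
rho = 3/50.
rho*m = 3/50*37 = 2.22.
k = floor(2.22) = 2.

2


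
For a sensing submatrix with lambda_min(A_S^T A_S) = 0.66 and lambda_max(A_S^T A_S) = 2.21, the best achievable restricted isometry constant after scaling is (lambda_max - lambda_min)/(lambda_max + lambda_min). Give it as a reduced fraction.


lambda_max - lambda_min = 2.21 - 0.66 = 1.55.
lambda_max + lambda_min = 2.21 + 0.66 = 2.87.
delta = 1.55/2.87 = 155/287.

155/287


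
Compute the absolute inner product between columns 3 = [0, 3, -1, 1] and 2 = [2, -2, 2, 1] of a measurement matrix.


Inner product: 0*2 + 3*-2 + -1*2 + 1*1
Products: [0, -6, -2, 1]
Sum = -7.
|dot| = 7.

7


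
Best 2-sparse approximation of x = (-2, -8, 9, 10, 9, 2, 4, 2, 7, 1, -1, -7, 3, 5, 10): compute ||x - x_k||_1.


Sorted |x_i| descending: [10, 10, 9, 9, 8, 7, 7, 5, 4, 3, 2, 2, 2, 1, 1]
Keep top 2: [10, 10]
Tail entries: [9, 9, 8, 7, 7, 5, 4, 3, 2, 2, 2, 1, 1]
L1 error = sum of tail = 60.

60


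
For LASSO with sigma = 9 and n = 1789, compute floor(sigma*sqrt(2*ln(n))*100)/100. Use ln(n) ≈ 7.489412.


ln(1789) ≈ 7.489412.
2*ln(n) ≈ 14.978824.
sqrt(2*ln(n)) ≈ sqrt(14.978824) ≈ 3.870249.
lambda ≈ 9*3.870249 = 34.832241.
floor(lambda*100)/100 = 34.83.

34.83


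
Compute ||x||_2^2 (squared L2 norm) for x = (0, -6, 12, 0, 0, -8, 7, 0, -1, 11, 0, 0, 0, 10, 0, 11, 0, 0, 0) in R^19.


Non-zero entries: [(1, -6), (2, 12), (5, -8), (6, 7), (8, -1), (9, 11), (13, 10), (15, 11)]
Squares: [36, 144, 64, 49, 1, 121, 100, 121]
||x||_2^2 = sum = 636.

636


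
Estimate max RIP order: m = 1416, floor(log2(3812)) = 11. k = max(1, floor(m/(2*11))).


floor(log2(3812)) = 11.
2*11 = 22.
m/(2*floor(log2(n))) = 1416/22 ≈ 64.3636.
floor = 64.
k = max(1, 64) = 64.

64


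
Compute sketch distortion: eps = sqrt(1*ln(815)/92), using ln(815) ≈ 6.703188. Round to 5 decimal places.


ln(815) ≈ 6.703188.
1*ln(N)/m ≈ 1*6.703188/92 ≈ 0.07286074.
eps = sqrt(0.07286074) ≈ 0.2699273 ≈ 0.26993.

0.26993


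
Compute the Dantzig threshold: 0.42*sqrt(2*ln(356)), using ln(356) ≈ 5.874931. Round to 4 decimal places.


ln(356) ≈ 5.874931.
2*ln(n) ≈ 11.749862.
sqrt(2*ln(n)) ≈ sqrt(11.749862) ≈ 3.427807.
threshold ≈ 0.42*3.427807 = 1.43967894 ≈ 1.4397.

1.4397


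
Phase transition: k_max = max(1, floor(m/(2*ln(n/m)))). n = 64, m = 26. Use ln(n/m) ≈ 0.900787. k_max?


n/m = 64/26 = 32/13.
ln(n/m) ≈ 0.900787.
2*ln(n/m) ≈ 1.801574.
m/(2*ln(n/m)) ≈ 26/1.801574 ≈ 14.4318.
floor = 14.
k_max = max(1, 14) = 14.

14


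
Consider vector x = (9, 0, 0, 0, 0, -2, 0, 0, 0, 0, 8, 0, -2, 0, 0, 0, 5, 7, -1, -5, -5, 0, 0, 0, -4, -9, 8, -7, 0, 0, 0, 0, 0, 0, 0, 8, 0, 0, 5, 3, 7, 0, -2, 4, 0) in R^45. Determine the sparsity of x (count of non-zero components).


Non-zero positions: [0, 5, 10, 12, 16, 17, 18, 19, 20, 24, 25, 26, 27, 35, 38, 39, 40, 42, 43].
Sparsity = 19.

19


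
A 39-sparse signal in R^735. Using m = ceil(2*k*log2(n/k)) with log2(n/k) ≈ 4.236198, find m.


log2(n/k) = log2(735/39) ≈ 4.236198.
2*k*log2(n/k) ≈ 2*39*4.236198 = 330.423444.
m = ceil(330.423444) = 331.

331


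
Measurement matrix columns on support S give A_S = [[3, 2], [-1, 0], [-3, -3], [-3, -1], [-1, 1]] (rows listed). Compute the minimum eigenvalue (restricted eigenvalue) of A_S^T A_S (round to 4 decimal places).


A_S^T A_S = [[29, 17], [17, 15]].
trace = 44.
det = 146.
disc = trace^2 - 4*det = 1936 - 4*146 = 1352.
sqrt(1352) ≈ 36.769553.
lam_min = (44 - sqrt(1352))/2 ≈ (44 - 36.769553)/2 = 3.6152235 ≈ 3.6152.

3.6152


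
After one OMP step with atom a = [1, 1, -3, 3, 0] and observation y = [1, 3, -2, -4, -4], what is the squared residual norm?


a^T a = 20.
a^T y = -2.
coeff = -2/20 = -1/10.
||r||^2 = 229/5.

229/5


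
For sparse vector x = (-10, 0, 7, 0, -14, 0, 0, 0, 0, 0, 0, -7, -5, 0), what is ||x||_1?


Non-zero entries: [(0, -10), (2, 7), (4, -14), (11, -7), (12, -5)]
Absolute values: [10, 7, 14, 7, 5]
||x||_1 = sum = 43.

43


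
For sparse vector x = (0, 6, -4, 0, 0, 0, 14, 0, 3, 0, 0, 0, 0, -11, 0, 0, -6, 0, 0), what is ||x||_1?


Non-zero entries: [(1, 6), (2, -4), (6, 14), (8, 3), (13, -11), (16, -6)]
Absolute values: [6, 4, 14, 3, 11, 6]
||x||_1 = sum = 44.

44


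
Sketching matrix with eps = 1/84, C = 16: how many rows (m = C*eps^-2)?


1/eps = 84.
(1/eps)^2 = 7056.
m = 16*7056 = 112896.

112896


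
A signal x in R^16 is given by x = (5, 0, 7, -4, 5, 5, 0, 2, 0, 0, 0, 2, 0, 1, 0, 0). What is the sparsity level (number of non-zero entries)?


Non-zero positions: [0, 2, 3, 4, 5, 7, 11, 13].
Sparsity = 8.

8


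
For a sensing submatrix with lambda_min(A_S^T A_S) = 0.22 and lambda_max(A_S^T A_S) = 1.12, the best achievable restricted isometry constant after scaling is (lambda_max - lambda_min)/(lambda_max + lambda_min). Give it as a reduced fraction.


lambda_max - lambda_min = 1.12 - 0.22 = 0.90.
lambda_max + lambda_min = 1.12 + 0.22 = 1.34.
delta = 0.90/1.34 = 90/134 = 45/67.

45/67


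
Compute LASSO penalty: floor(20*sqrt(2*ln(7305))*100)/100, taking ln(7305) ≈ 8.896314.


ln(7305) ≈ 8.896314.
2*ln(n) ≈ 17.792628.
sqrt(2*ln(n)) ≈ sqrt(17.792628) ≈ 4.218131.
lambda ≈ 20*4.218131 = 84.36262.
floor(lambda*100)/100 = 84.36.

84.36


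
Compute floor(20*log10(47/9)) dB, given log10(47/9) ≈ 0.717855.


||x||/||e|| = 47/9.
log10(47/9) ≈ 0.717855.
20*log10(||x||/||e||) ≈ 20*0.717855 = 14.3571.
floor(14.3571) = 14.

14


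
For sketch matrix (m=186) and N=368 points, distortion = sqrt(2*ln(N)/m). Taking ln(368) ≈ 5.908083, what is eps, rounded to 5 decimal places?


ln(368) ≈ 5.908083.
2*ln(N)/m ≈ 2*5.908083/186 ≈ 0.06352777.
eps = sqrt(0.06352777) ≈ 0.2520472 ≈ 0.25205.

0.25205


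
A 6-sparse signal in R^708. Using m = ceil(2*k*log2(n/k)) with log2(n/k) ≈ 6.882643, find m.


log2(n/k) = log2(708/6) ≈ 6.882643.
2*k*log2(n/k) ≈ 2*6*6.882643 = 82.591716.
m = ceil(82.591716) = 83.

83


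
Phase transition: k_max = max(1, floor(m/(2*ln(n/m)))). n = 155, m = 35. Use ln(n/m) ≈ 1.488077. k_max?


n/m = 155/35 = 31/7.
ln(n/m) ≈ 1.488077.
2*ln(n/m) ≈ 2.976154.
m/(2*ln(n/m)) ≈ 35/2.976154 ≈ 11.7601.
floor = 11.
k_max = max(1, 11) = 11.

11


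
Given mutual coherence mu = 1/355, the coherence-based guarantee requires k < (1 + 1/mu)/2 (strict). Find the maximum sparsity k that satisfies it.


1/mu = 355.
1 + 1/mu = 356.
(1 + 1/mu)/2 = 178 is an integer and the inequality is strict, so k_max = 178 - 1 = 177.

177


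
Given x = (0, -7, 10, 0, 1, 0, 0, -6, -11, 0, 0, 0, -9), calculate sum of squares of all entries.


Non-zero entries: [(1, -7), (2, 10), (4, 1), (7, -6), (8, -11), (12, -9)]
Squares: [49, 100, 1, 36, 121, 81]
||x||_2^2 = sum = 388.

388


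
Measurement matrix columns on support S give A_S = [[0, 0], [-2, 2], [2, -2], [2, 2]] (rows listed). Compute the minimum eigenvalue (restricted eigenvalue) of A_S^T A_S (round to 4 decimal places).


A_S^T A_S = [[12, -4], [-4, 12]].
trace = 24.
det = 128.
disc = trace^2 - 4*det = 576 - 4*128 = 64.
sqrt(64) = 8.
lam_min = (24 - 8)/2 = 8 = 8.0000.

8.0000


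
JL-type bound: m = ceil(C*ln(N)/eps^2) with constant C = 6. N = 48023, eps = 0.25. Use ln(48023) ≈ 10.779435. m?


ln(48023) ≈ 10.779435.
eps^2 = 0.25^2 = 0.0625.
C*ln(N)/eps^2 ≈ 6*10.779435/0.0625 ≈ 1034.8258.
m = ceil(1034.8258) = 1035.

1035


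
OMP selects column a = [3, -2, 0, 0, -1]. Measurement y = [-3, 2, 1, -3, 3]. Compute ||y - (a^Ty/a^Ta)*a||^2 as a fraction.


a^T a = 14.
a^T y = -16.
coeff = -16/14 = -8/7.
||r||^2 = 96/7.

96/7


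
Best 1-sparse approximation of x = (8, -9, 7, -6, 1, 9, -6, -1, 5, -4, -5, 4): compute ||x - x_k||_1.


Sorted |x_i| descending: [9, 9, 8, 7, 6, 6, 5, 5, 4, 4, 1, 1]
Keep top 1: [9]
Tail entries: [9, 8, 7, 6, 6, 5, 5, 4, 4, 1, 1]
L1 error = sum of tail = 56.

56


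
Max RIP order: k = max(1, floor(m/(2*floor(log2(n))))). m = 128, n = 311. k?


floor(log2(311)) = 8.
2*8 = 16.
m/(2*floor(log2(n))) = 128/16 ≈ 8.0.
floor = 8.
k = max(1, 8) = 8.

8


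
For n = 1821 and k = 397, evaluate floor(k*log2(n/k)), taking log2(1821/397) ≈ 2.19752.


log2(n/k) = log2(1821/397) ≈ 2.19752.
k*log2(n/k) ≈ 397*2.19752 = 872.41544.
floor(872.41544) = 872.

872


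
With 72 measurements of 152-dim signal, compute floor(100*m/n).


100*m/n = 100*72/152 ≈ 47.3684.
floor = 47.

47


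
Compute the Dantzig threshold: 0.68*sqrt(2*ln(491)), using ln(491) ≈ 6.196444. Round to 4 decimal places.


ln(491) ≈ 6.196444.
2*ln(n) ≈ 12.392888.
sqrt(2*ln(n)) ≈ sqrt(12.392888) ≈ 3.520353.
threshold ≈ 0.68*3.520353 = 2.39384004 ≈ 2.3938.

2.3938


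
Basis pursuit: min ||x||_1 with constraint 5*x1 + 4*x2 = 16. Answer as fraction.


Axis intercepts:
  x1 = 16/5, x2 = 0: L1 = 16/5
  x1 = 0, x2 = 4: L1 = 4
x* = (16/5, 0)
||x*||_1 = 16/5.

16/5


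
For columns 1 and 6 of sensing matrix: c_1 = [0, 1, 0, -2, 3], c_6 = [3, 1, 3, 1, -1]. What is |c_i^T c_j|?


Inner product: 0*3 + 1*1 + 0*3 + -2*1 + 3*-1
Products: [0, 1, 0, -2, -3]
Sum = -4.
|dot| = 4.

4


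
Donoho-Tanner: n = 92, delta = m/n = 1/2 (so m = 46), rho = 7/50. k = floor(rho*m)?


m = 1/2*92 = 46.
rho = 7/50.
rho*m = 7/50*46 = 6.44.
k = floor(6.44) = 6.

6


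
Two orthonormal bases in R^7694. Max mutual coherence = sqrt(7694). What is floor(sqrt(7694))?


87^2 = 7569 <= 7694 < 7744 = 88^2, so 87 <= sqrt(7694) < 88.
floor(sqrt(7694)) = 87.

87


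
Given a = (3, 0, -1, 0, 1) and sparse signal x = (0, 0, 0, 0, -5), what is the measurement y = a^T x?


Non-zero terms: ['1*-5']
Products: [-5]
y = sum = -5.

-5


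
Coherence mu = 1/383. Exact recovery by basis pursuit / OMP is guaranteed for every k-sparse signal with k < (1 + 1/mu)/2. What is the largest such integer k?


1/mu = 383.
1 + 1/mu = 384.
(1 + 1/mu)/2 = 192 is an integer and the inequality is strict, so k_max = 192 - 1 = 191.

191


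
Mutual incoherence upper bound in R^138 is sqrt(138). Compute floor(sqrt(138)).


11^2 = 121 <= 138 < 144 = 12^2, so 11 <= sqrt(138) < 12.
floor(sqrt(138)) = 11.

11


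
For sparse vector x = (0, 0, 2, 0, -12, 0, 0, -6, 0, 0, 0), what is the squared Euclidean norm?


Non-zero entries: [(2, 2), (4, -12), (7, -6)]
Squares: [4, 144, 36]
||x||_2^2 = sum = 184.

184


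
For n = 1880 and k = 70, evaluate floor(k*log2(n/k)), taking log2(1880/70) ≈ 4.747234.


log2(n/k) = log2(1880/70) ≈ 4.747234.
k*log2(n/k) ≈ 70*4.747234 = 332.30638.
floor(332.30638) = 332.

332


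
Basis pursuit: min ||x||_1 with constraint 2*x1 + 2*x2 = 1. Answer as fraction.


Axis intercepts:
  x1 = 1/2, x2 = 0: L1 = 1/2
  x1 = 0, x2 = 1/2: L1 = 1/2
x* = (1/2, 0)
||x*||_1 = 1/2.

1/2


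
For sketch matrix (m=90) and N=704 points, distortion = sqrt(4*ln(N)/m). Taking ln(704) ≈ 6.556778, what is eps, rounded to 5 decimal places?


ln(704) ≈ 6.556778.
4*ln(N)/m ≈ 4*6.556778/90 ≈ 0.29141236.
eps = sqrt(0.29141236) ≈ 0.5398262 ≈ 0.53983.

0.53983


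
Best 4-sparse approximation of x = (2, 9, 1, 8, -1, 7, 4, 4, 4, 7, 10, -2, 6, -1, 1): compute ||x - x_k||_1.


Sorted |x_i| descending: [10, 9, 8, 7, 7, 6, 4, 4, 4, 2, 2, 1, 1, 1, 1]
Keep top 4: [10, 9, 8, 7]
Tail entries: [7, 6, 4, 4, 4, 2, 2, 1, 1, 1, 1]
L1 error = sum of tail = 33.

33


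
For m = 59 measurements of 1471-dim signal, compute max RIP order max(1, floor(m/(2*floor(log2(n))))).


floor(log2(1471)) = 10.
2*10 = 20.
m/(2*floor(log2(n))) = 59/20 ≈ 2.95.
floor = 2.
k = max(1, 2) = 2.

2


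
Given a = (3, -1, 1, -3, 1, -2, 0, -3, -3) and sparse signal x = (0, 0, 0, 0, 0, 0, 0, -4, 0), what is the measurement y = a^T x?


Non-zero terms: ['-3*-4']
Products: [12]
y = sum = 12.

12


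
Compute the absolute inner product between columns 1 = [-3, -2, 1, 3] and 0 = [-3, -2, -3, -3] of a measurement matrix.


Inner product: -3*-3 + -2*-2 + 1*-3 + 3*-3
Products: [9, 4, -3, -9]
Sum = 1.
|dot| = 1.

1


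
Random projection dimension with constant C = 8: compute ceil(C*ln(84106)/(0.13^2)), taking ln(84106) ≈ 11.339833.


ln(84106) ≈ 11.339833.
eps^2 = 0.13^2 = 0.0169.
C*ln(N)/eps^2 ≈ 8*11.339833/0.0169 ≈ 5367.9683.
m = ceil(5367.9683) = 5368.

5368


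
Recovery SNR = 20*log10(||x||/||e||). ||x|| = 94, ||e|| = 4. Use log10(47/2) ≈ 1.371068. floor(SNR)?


||x||/||e|| = 94/4 = 47/2.
log10(47/2) ≈ 1.371068.
20*log10(||x||/||e||) ≈ 20*1.371068 = 27.42136.
floor(27.42136) = 27.

27


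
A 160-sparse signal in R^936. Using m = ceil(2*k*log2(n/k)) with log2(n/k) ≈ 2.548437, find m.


log2(n/k) = log2(936/160) ≈ 2.548437.
2*k*log2(n/k) ≈ 2*160*2.548437 = 815.49984.
m = ceil(815.49984) = 816.

816


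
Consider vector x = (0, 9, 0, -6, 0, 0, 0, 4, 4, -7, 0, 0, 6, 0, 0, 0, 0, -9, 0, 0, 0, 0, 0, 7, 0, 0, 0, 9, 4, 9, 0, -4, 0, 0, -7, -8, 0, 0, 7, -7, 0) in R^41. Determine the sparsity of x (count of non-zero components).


Non-zero positions: [1, 3, 7, 8, 9, 12, 17, 23, 27, 28, 29, 31, 34, 35, 38, 39].
Sparsity = 16.

16


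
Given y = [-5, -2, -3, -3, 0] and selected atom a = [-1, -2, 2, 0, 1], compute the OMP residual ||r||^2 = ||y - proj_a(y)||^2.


a^T a = 10.
a^T y = 3.
coeff = 3/10 = 3/10.
||r||^2 = 461/10.

461/10


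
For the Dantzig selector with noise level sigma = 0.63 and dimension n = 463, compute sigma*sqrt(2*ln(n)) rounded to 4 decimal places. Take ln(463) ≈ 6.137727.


ln(463) ≈ 6.137727.
2*ln(n) ≈ 12.275454.
sqrt(2*ln(n)) ≈ sqrt(12.275454) ≈ 3.503634.
threshold ≈ 0.63*3.503634 = 2.20728942 ≈ 2.2073.

2.2073


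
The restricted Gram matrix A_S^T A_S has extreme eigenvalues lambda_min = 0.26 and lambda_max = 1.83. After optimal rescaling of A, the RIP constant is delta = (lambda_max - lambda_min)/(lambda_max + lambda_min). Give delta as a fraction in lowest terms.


lambda_max - lambda_min = 1.83 - 0.26 = 1.57.
lambda_max + lambda_min = 1.83 + 0.26 = 2.09.
delta = 1.57/2.09 = 157/209.

157/209


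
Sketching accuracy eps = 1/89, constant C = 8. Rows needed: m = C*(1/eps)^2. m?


1/eps = 89.
(1/eps)^2 = 7921.
m = 8*7921 = 63368.

63368


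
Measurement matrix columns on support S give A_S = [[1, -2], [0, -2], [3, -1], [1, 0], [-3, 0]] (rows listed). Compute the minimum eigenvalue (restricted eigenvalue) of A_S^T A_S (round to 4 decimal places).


A_S^T A_S = [[20, -5], [-5, 9]].
trace = 29.
det = 155.
disc = trace^2 - 4*det = 841 - 4*155 = 221.
sqrt(221) ≈ 14.866069.
lam_min = (29 - sqrt(221))/2 ≈ (29 - 14.866069)/2 = 7.0669655 ≈ 7.0670.

7.0670
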